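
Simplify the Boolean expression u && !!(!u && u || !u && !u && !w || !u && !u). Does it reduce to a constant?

u && !!(!u && u || !u && !u && !w || !u && !u)
= u && !!(!u && u || !u && !u)   — absorption
= u && !!!u   — distribution
= u && !u   — double negation
= false   — complement

false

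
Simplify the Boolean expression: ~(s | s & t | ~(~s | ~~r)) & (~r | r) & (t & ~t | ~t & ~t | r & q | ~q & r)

~s & (~t | r)

~(s | s & t | ~(~s | ~~r)) & (~r | r) & (t & ~t | ~t & ~t | r & q | ~q & r)
= ~(s | s & t | s & ~r) & (~r | r) & (t & ~t | ~t & ~t | r & q | ~q & r)   [De Morgan]
= ~(s | s & ~r) & (~r | r) & (t & ~t | ~t & ~t | r & q | ~q & r)   [absorption]
= ~(s | s & ~r) & (~r | r) & (t & ~t | ~t & ~t | r)   [distribution]
= ~s & (~r | r) & (t & ~t | ~t & ~t | r)   [absorption]
= ~s & (t & ~t | ~t & ~t | r)   [complement / identity]
= ~s & (~t | r)   [distribution]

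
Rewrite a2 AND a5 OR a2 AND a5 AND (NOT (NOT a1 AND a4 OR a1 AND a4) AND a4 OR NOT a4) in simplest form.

a2 AND a5 OR a2 AND a5 AND (NOT (NOT a1 AND a4 OR a1 AND a4) AND a4 OR NOT a4)
= a2 AND a5 OR a2 AND a5 AND (NOT a4 AND a4 OR NOT a4)   (distribution)
= a2 AND a5 OR a2 AND a5 AND NOT a4   (complement / identity)
= a2 AND a5   (absorption)

a2 AND a5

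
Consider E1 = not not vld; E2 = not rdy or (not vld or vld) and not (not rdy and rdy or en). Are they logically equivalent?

No

E1: not not vld
    = vld   [double negation]
E2: not rdy or (not vld or vld) and not (not rdy and rdy or en)
    = not rdy or not (not rdy and rdy or en)   [complement / identity]
    = not rdy or not en   [complement / identity]
These differ: at en=1, rdy=0, vld=0, E1 = 0 but E2 = 1.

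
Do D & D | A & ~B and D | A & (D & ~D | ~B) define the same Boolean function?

E1: D & D | A & ~B
    = D | A & ~B   [idempotence]
E2: D | A & (D & ~D | ~B)
    = D | A & ~B   [complement / identity]
Both reduce to D | A & ~B, so they are equivalent.

Yes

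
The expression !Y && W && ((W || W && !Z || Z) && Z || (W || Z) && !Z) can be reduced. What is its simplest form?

!Y && W

!Y && W && ((W || W && !Z || Z) && Z || (W || Z) && !Z)
= !Y && W && ((W || Z) && Z || (W || Z) && !Z)
= !Y && W && (W || Z)
= !Y && W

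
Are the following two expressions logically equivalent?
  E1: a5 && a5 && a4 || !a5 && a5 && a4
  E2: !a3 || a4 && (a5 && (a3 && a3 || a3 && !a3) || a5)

E1: a5 && a5 && a4 || !a5 && a5 && a4
    = a5 && a4   — distribution
E2: !a3 || a4 && (a5 && (a3 && a3 || a3 && !a3) || a5)
    = !a3 || a4 && (a5 && a3 || a5)   — distribution
    = !a3 || a4 && a5   — absorption
These differ: at a3=0, a4=0, a5=0, E1 = 0 but E2 = 1.

No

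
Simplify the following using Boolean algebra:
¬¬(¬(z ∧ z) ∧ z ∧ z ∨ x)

¬¬(¬(z ∧ z) ∧ z ∧ z ∨ x)
= ¬¬(¬z ∧ z ∧ z ∨ x)
= ¬¬(¬z ∧ z ∨ x)
= ¬¬x
= x

x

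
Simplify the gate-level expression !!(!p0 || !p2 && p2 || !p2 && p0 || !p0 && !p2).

!!(!p0 || !p2 && p2 || !p2 && p0 || !p0 && !p2)
= !!(!p0 || !p2 && p0 || !p0 && !p2)   (complement / identity)
= !!(!p0 || !p2)   (distribution)
= !p0 || !p2   (double negation)

!p0 || !p2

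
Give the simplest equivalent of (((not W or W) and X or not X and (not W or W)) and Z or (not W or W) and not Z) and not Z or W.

not Z or W

(((not W or W) and X or not X and (not W or W)) and Z or (not W or W) and not Z) and not Z or W
= ((not W or W) and Z or (not W or W) and not Z) and not Z or W   (distribution)
= (not W or W) and not Z or W   (distribution)
= not Z or W   (complement / identity)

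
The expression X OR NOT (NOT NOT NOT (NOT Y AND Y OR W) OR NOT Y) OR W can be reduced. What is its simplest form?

X OR NOT (NOT NOT NOT (NOT Y AND Y OR W) OR NOT Y) OR W
= X OR NOT (NOT (NOT Y AND Y OR W) OR NOT Y) OR W
= X OR (NOT Y AND Y OR W) AND Y OR W
= X OR W AND Y OR W
= X OR W

X OR W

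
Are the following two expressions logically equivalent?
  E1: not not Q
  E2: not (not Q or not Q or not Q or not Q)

E1: not not Q
    = Q
E2: not (not Q or not Q or not Q or not Q)
    = not (not Q or not Q)
    = not not Q
    = Q
Both reduce to Q, so they are equivalent.

Yes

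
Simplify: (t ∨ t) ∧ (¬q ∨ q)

(t ∨ t) ∧ (¬q ∨ q)
= t ∧ (¬q ∨ q)   (idempotence)
= t   (complement / identity)

t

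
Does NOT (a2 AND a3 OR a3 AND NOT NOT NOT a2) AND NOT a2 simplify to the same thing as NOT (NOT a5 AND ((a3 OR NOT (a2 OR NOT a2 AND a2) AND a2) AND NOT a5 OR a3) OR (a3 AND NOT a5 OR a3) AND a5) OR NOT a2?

E1: NOT (a2 AND a3 OR a3 AND NOT NOT NOT a2) AND NOT a2
    = NOT (a2 AND a3 OR a3 AND NOT a2) AND NOT a2   (double negation)
    = NOT a3 AND NOT a2   (distribution)
E2: NOT (NOT a5 AND ((a3 OR NOT (a2 OR NOT a2 AND a2) AND a2) AND NOT a5 OR a3) OR (a3 AND NOT a5 OR a3) AND a5) OR NOT a2
    = NOT (NOT a5 AND ((a3 OR NOT a2 AND a2) AND NOT a5 OR a3) OR (a3 AND NOT a5 OR a3) AND a5) OR NOT a2   (complement / identity)
    = NOT (NOT a5 AND (a3 AND NOT a5 OR a3) OR (a3 AND NOT a5 OR a3) AND a5) OR NOT a2   (complement / identity)
    = NOT (a3 AND NOT a5 OR a3) OR NOT a2   (distribution)
    = NOT a3 OR NOT a2   (absorption)
These differ: at a2=1, a3=0, a5=1, E1 = 0 but E2 = 1.

No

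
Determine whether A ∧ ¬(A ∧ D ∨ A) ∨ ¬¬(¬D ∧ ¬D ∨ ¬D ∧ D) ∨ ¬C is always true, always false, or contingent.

A ∧ ¬(A ∧ D ∨ A) ∨ ¬¬(¬D ∧ ¬D ∨ ¬D ∧ D) ∨ ¬C
= A ∧ ¬(A ∧ D ∨ A) ∨ ¬D ∧ ¬D ∨ ¬D ∧ D ∨ ¬C   — double negation
= A ∧ ¬A ∨ ¬D ∧ ¬D ∨ ¬D ∧ D ∨ ¬C   — absorption
= A ∧ ¬A ∨ ¬D ∨ ¬C   — distribution
= ¬D ∨ ¬C   — complement / identity
This depends on C, D, so it is not a constant.

contingent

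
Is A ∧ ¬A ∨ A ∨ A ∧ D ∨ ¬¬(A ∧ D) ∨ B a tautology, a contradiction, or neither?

neither

A ∧ ¬A ∨ A ∨ A ∧ D ∨ ¬¬(A ∧ D) ∨ B
= A ∧ ¬A ∨ A ∨ A ∧ D ∨ A ∧ D ∨ B
= A ∧ ¬A ∨ A ∨ A ∧ D ∨ B
= A ∧ ¬A ∨ A ∨ B
= A ∨ B
This depends on A, B, so it is not a constant.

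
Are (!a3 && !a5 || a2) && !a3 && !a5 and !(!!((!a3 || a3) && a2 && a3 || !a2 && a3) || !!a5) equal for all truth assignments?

E1: (!a3 && !a5 || a2) && !a3 && !a5
    = !a3 && !a5   — absorption
E2: !(!!((!a3 || a3) && a2 && a3 || !a2 && a3) || !!a5)
    = !(!!(a2 && a3 || !a2 && a3) || !!a5)   — complement / identity
    = !(!!a3 || !!a5)   — distribution
    = !a3 && !a5   — De Morgan
Both reduce to !a3 && !a5, so they are equivalent.

Yes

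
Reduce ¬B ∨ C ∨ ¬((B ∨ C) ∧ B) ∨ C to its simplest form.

¬B ∨ C

¬B ∨ C ∨ ¬((B ∨ C) ∧ B) ∨ C
= ¬B ∨ C ∨ ¬B ∨ C
= ¬B ∨ C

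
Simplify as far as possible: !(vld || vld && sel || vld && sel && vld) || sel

!(vld || vld && sel || vld && sel && vld) || sel
= !(vld || vld && sel) || sel   (absorption)
= !vld || sel   (absorption)

!vld || sel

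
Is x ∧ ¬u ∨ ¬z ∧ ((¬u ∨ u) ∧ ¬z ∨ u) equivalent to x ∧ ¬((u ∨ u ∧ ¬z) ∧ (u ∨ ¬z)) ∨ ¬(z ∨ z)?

E1: x ∧ ¬u ∨ ¬z ∧ ((¬u ∨ u) ∧ ¬z ∨ u)
    = x ∧ ¬u ∨ ¬z ∧ (¬z ∨ u)
    = x ∧ ¬u ∨ ¬z
E2: x ∧ ¬((u ∨ u ∧ ¬z) ∧ (u ∨ ¬z)) ∨ ¬(z ∨ z)
    = x ∧ ¬(u ∧ (u ∨ ¬z)) ∨ ¬(z ∨ z)
    = x ∧ ¬u ∨ ¬(z ∨ z)
    = x ∧ ¬u ∨ ¬z
Both reduce to x ∧ ¬u ∨ ¬z, so they are equivalent.

Yes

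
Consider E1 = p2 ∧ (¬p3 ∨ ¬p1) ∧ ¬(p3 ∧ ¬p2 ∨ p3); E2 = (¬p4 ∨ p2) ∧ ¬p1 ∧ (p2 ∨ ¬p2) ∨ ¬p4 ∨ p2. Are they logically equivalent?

No

E1: p2 ∧ (¬p3 ∨ ¬p1) ∧ ¬(p3 ∧ ¬p2 ∨ p3)
    = p2 ∧ (¬p3 ∨ ¬p1) ∧ ¬p3   [absorption]
    = p2 ∧ ¬p3   [absorption]
E2: (¬p4 ∨ p2) ∧ ¬p1 ∧ (p2 ∨ ¬p2) ∨ ¬p4 ∨ p2
    = (¬p4 ∨ p2) ∧ ¬p1 ∨ ¬p4 ∨ p2   [complement / identity]
    = ¬p4 ∨ p2   [absorption]
These differ: at p1=1, p2=0, p3=1, p4=0, E1 = 0 but E2 = 1.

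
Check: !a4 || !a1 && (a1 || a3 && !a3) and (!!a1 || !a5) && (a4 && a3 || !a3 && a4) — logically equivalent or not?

No

E1: !a4 || !a1 && (a1 || a3 && !a3)
    = !a4 || !a1 && a1   (complement / identity)
    = !a4   (complement / identity)
E2: (!!a1 || !a5) && (a4 && a3 || !a3 && a4)
    = (!!a1 || !a5) && a4   (distribution)
    = (a1 || !a5) && a4   (double negation)
These differ: at a1=1, a3=0, a4=0, a5=1, E1 = 1 but E2 = 0.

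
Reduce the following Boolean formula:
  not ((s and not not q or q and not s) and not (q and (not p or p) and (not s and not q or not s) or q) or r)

not r

not ((s and not not q or q and not s) and not (q and (not p or p) and (not s and not q or not s) or q) or r)
= not ((s and not not q or q and not s) and not (q and (not s and not q or not s) or q) or r)   [complement / identity]
= not ((s and not not q or q and not s) and not (q and not s or q) or r)   [absorption]
= not ((s and q or q and not s) and not (q and not s or q) or r)   [double negation]
= not (q and not (q and not s or q) or r)   [distribution]
= not (q and not q or r)   [absorption]
= not r   [complement / identity]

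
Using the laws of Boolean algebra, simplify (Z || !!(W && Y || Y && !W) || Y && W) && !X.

(Z || Y) && !X

(Z || !!(W && Y || Y && !W) || Y && W) && !X
= (Z || !!Y || Y && W) && !X   [distribution]
= (Z || Y || Y && W) && !X   [double negation]
= (Z || Y) && !X   [absorption]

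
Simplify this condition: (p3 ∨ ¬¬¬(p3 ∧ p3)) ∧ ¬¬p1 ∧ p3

(p3 ∨ ¬¬¬(p3 ∧ p3)) ∧ ¬¬p1 ∧ p3
= (p3 ∨ ¬¬¬p3) ∧ ¬¬p1 ∧ p3
= (p3 ∨ ¬p3) ∧ ¬¬p1 ∧ p3
= (p3 ∨ ¬p3) ∧ p1 ∧ p3
= p1 ∧ p3

p1 ∧ p3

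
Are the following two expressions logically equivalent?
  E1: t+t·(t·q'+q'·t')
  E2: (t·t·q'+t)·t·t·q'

No

E1: t+t·(t·q'+q'·t')
    = t+t·q'   [distribution]
    = t   [absorption]
E2: (t·t·q'+t)·t·t·q'
    = t·t·q'   [absorption]
    = t·q'   [idempotence]
These differ: at q=1, t=1, E1 = 1 but E2 = 0.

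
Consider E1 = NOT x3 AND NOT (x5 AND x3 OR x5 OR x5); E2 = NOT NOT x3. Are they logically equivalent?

No

E1: NOT x3 AND NOT (x5 AND x3 OR x5 OR x5)
    = NOT x3 AND NOT (x5 OR x5)   — absorption
    = NOT x3 AND NOT x5   — idempotence
E2: NOT NOT x3
    = x3   — double negation
These differ: at x3=1, x5=0, E1 = 0 but E2 = 1.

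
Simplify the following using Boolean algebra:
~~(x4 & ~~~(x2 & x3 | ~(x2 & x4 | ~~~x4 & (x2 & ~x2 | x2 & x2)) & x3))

x4 & ~x3

~~(x4 & ~~~(x2 & x3 | ~(x2 & x4 | ~~~x4 & (x2 & ~x2 | x2 & x2)) & x3))
= ~~(x4 & ~~~(x2 & x3 | ~(x2 & x4 | ~x4 & (x2 & ~x2 | x2 & x2)) & x3))
= ~~(x4 & ~~~(x2 & x3 | ~(x2 & x4 | ~x4 & x2) & x3))
= ~~(x4 & ~~~(x2 & x3 | ~x2 & x3))
= ~~(x4 & ~(x2 & x3 | ~x2 & x3))
= ~~(x4 & ~x3)
= x4 & ~x3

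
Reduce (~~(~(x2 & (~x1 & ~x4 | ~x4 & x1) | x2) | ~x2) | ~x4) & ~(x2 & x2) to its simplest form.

~x2

(~~(~(x2 & (~x1 & ~x4 | ~x4 & x1) | x2) | ~x2) | ~x4) & ~(x2 & x2)
= (~~(~(x2 & ~x4 | x2) | ~x2) | ~x4) & ~(x2 & x2)   (distribution)
= (~((x2 & ~x4 | x2) & x2) | ~x4) & ~(x2 & x2)   (De Morgan)
= (~(x2 & x2) | ~x4) & ~(x2 & x2)   (absorption)
= ~(x2 & x2)   (absorption)
= ~x2   (idempotence)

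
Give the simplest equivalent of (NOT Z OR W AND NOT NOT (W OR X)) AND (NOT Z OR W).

NOT Z OR W

(NOT Z OR W AND NOT NOT (W OR X)) AND (NOT Z OR W)
= (NOT Z OR W AND (W OR X)) AND (NOT Z OR W)
= (NOT Z OR W) AND (NOT Z OR W)
= NOT Z OR W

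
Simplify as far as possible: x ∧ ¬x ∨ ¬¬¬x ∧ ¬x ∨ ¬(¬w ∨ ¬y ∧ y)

¬x ∨ w

x ∧ ¬x ∨ ¬¬¬x ∧ ¬x ∨ ¬(¬w ∨ ¬y ∧ y)
= x ∧ ¬x ∨ ¬x ∧ ¬x ∨ ¬(¬w ∨ ¬y ∧ y)
= ¬x ∨ ¬(¬w ∨ ¬y ∧ y)
= ¬x ∨ ¬¬w
= ¬x ∨ w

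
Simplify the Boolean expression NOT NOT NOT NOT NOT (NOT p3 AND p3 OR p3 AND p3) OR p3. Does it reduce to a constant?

NOT NOT NOT NOT NOT (NOT p3 AND p3 OR p3 AND p3) OR p3
= NOT NOT NOT (NOT p3 AND p3 OR p3 AND p3) OR p3   [double negation]
= NOT NOT NOT p3 OR p3   [distribution]
= NOT p3 OR p3   [double negation]
= TRUE   [complement]

TRUE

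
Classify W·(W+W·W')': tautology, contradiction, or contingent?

contradiction

W·(W+W·W')'
= W·W'   (complement / identity)
= 0   (complement)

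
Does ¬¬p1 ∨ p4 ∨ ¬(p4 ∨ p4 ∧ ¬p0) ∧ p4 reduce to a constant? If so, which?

no

¬¬p1 ∨ p4 ∨ ¬(p4 ∨ p4 ∧ ¬p0) ∧ p4
= ¬¬p1 ∨ p4 ∨ ¬p4 ∧ p4   (absorption)
= ¬¬p1 ∨ p4   (complement / identity)
= p1 ∨ p4   (double negation)
This depends on p1, p4, so it is not a constant.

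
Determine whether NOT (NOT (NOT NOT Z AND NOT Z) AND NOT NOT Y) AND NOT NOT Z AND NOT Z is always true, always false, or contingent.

NOT (NOT (NOT NOT Z AND NOT Z) AND NOT NOT Y) AND NOT NOT Z AND NOT Z
= (NOT NOT Z AND NOT Z OR NOT Y) AND NOT NOT Z AND NOT Z   [De Morgan]
= NOT NOT Z AND NOT Z   [absorption]
= Z AND NOT Z   [double negation]
= FALSE   [complement]

always false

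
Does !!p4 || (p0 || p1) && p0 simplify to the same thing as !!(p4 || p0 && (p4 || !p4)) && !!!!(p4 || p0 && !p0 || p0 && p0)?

E1: !!p4 || (p0 || p1) && p0
    = p4 || (p0 || p1) && p0   [double negation]
    = p4 || p0   [absorption]
E2: !!(p4 || p0 && (p4 || !p4)) && !!!!(p4 || p0 && !p0 || p0 && p0)
    = !!(p4 || p0 && (p4 || !p4)) && !!!!(p4 || p0)   [distribution]
    = !!(p4 || p0 && (p4 || !p4)) && !!(p4 || p0)   [double negation]
    = !!(p4 || p0) && !!(p4 || p0)   [complement / identity]
    = !!(p4 || p0)   [idempotence]
    = p4 || p0   [double negation]
Both reduce to p4 || p0, so they are equivalent.

Yes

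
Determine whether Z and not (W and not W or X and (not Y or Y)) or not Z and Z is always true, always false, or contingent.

contingent

Z and not (W and not W or X and (not Y or Y)) or not Z and Z
= Z and not (W and not W or X and (not Y or Y))   (complement / identity)
= Z and not (W and not W or X)   (complement / identity)
= Z and not X   (complement / identity)
This depends on X, Z, so it is not a constant.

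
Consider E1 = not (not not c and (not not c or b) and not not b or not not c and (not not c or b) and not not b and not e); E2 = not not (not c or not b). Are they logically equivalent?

Yes

E1: not (not not c and (not not c or b) and not not b or not not c and (not not c or b) and not not b and not e)
    = not (not not c and (not not c or b) and not not b)
    = not (not not c and not not b)
    = not c or not b
E2: not not (not c or not b)
    = not c or not b
Both reduce to not c or not b, so they are equivalent.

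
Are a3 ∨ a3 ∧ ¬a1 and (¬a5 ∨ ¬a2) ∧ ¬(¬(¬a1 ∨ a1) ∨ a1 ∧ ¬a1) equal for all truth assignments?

No

E1: a3 ∨ a3 ∧ ¬a1
    = a3   (absorption)
E2: (¬a5 ∨ ¬a2) ∧ ¬(¬(¬a1 ∨ a1) ∨ a1 ∧ ¬a1)
    = (¬a5 ∨ ¬a2) ∧ ¬¬(¬a1 ∨ a1)   (complement / identity)
    = (¬a5 ∨ ¬a2) ∧ (¬a1 ∨ a1)   (double negation)
    = ¬a5 ∨ ¬a2   (complement / identity)
These differ: at a1=0, a2=0, a3=0, a5=1, E1 = 0 but E2 = 1.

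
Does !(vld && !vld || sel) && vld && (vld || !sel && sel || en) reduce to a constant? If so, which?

!(vld && !vld || sel) && vld && (vld || !sel && sel || en)
= !(vld && !vld || sel) && vld && (vld || en)
= !(vld && !vld || sel) && vld
= !sel && vld
This depends on sel, vld, so it is not a constant.

no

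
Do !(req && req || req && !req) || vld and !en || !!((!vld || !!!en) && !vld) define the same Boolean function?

No

E1: !(req && req || req && !req) || vld
    = !req || vld
E2: !en || !!((!vld || !!!en) && !vld)
    = !en || !!((!vld || !en) && !vld)
    = !en || !!!vld
    = !en || !vld
These differ: at en=1, req=1, vld=1, E1 = 1 but E2 = 0.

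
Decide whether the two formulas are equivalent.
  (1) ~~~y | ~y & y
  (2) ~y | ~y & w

Yes

E1: ~~~y | ~y & y
    = ~y | ~y & y   [double negation]
    = ~y   [complement / identity]
E2: ~y | ~y & w
    = ~y   [absorption]
Both reduce to ~y, so they are equivalent.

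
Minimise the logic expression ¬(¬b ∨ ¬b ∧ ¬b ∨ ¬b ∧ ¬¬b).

¬(¬b ∨ ¬b ∧ ¬b ∨ ¬b ∧ ¬¬b)
= ¬(¬b ∨ ¬b ∧ ¬b ∨ ¬b ∧ b)   [double negation]
= ¬(¬b ∨ ¬b)   [distribution]
= b ∧ b   [De Morgan]
= b   [idempotence]

b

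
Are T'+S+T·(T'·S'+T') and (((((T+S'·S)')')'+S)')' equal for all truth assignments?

E1: T'+S+T·(T'·S'+T')
    = T'+S+T·T'
    = T'+S
E2: (((((T+S'·S)')')'+S)')'
    = (((T+S'·S)'+S)')'
    = (T+S'·S)'+S
    = T'+S
Both reduce to T'+S, so they are equivalent.

Yes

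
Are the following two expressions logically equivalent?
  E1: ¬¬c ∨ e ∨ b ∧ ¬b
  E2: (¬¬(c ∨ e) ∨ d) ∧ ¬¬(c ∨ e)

Yes

E1: ¬¬c ∨ e ∨ b ∧ ¬b
    = ¬¬c ∨ e
    = c ∨ e
E2: (¬¬(c ∨ e) ∨ d) ∧ ¬¬(c ∨ e)
    = ¬¬(c ∨ e)
    = c ∨ e
Both reduce to c ∨ e, so they are equivalent.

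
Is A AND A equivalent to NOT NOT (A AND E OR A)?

E1: A AND A
    = A   (idempotence)
E2: NOT NOT (A AND E OR A)
    = NOT NOT A   (absorption)
    = A   (double negation)
Both reduce to A, so they are equivalent.

Yes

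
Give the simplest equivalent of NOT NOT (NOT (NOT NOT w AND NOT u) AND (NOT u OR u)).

NOT NOT (NOT (NOT NOT w AND NOT u) AND (NOT u OR u))
= NOT NOT NOT (NOT NOT w AND NOT u)   — complement / identity
= NOT NOT (NOT w OR u)   — De Morgan
= NOT w OR u   — double negation

NOT w OR u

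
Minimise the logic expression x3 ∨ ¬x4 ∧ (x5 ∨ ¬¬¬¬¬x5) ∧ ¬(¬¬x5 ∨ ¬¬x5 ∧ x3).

x3 ∨ ¬x4 ∧ ¬x5

x3 ∨ ¬x4 ∧ (x5 ∨ ¬¬¬¬¬x5) ∧ ¬(¬¬x5 ∨ ¬¬x5 ∧ x3)
= x3 ∨ ¬x4 ∧ (x5 ∨ ¬¬¬¬¬x5) ∧ ¬¬¬x5   (absorption)
= x3 ∨ ¬x4 ∧ (x5 ∨ ¬¬¬x5) ∧ ¬¬¬x5   (double negation)
= x3 ∨ ¬x4 ∧ (x5 ∨ ¬x5) ∧ ¬¬¬x5   (double negation)
= x3 ∨ ¬x4 ∧ ¬¬¬x5   (complement / identity)
= x3 ∨ ¬x4 ∧ ¬x5   (double negation)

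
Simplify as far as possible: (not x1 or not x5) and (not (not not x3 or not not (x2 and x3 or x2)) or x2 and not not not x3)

(not x1 or not x5) and not x3

(not x1 or not x5) and (not (not not x3 or not not (x2 and x3 or x2)) or x2 and not not not x3)
= (not x1 or not x5) and (not x3 and not (x2 and x3 or x2) or x2 and not not not x3)   — De Morgan
= (not x1 or not x5) and (not x3 and not x2 or x2 and not not not x3)   — absorption
= (not x1 or not x5) and (not x3 and not x2 or x2 and not x3)   — double negation
= (not x1 or not x5) and not x3   — distribution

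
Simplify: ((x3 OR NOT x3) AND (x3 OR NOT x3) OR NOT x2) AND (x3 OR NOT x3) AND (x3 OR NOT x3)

((x3 OR NOT x3) AND (x3 OR NOT x3) OR NOT x2) AND (x3 OR NOT x3) AND (x3 OR NOT x3)
= (x3 OR NOT x3) AND (x3 OR NOT x3)   — absorption
= x3 OR NOT x3   — idempotence
= TRUE   — complement

TRUE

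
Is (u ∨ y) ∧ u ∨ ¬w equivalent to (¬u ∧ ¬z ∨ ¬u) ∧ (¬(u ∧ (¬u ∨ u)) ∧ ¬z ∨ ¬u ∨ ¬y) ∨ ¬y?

No

E1: (u ∨ y) ∧ u ∨ ¬w
    = u ∨ ¬w   (absorption)
E2: (¬u ∧ ¬z ∨ ¬u) ∧ (¬(u ∧ (¬u ∨ u)) ∧ ¬z ∨ ¬u ∨ ¬y) ∨ ¬y
    = (¬u ∧ ¬z ∨ ¬u) ∧ (¬u ∧ ¬z ∨ ¬u ∨ ¬y) ∨ ¬y   (complement / identity)
    = ¬u ∧ ¬z ∨ ¬u ∨ ¬y   (absorption)
    = ¬u ∨ ¬y   (absorption)
These differ: at u=1, w=1, y=1, z=1, E1 = 1 but E2 = 0.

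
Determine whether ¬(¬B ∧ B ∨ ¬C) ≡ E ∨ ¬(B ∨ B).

No

E1: ¬(¬B ∧ B ∨ ¬C)
    = ¬¬C
    = C
E2: E ∨ ¬(B ∨ B)
    = E ∨ ¬B
These differ: at B=0, C=0, E=0, E1 = 0 but E2 = 1.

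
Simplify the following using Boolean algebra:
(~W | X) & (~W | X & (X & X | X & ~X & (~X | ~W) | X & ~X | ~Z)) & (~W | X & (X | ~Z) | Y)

~W | X

(~W | X) & (~W | X & (X & X | X & ~X & (~X | ~W) | X & ~X | ~Z)) & (~W | X & (X | ~Z) | Y)
= (~W | X) & (~W | X & (X & X | X & ~X | X & ~X | ~Z)) & (~W | X & (X | ~Z) | Y)   (absorption)
= (~W | X) & (~W | X & (X & X | X & ~X | ~Z)) & (~W | X & (X | ~Z) | Y)   (complement / identity)
= (~W | X) & (~W | X & (X | ~Z)) & (~W | X & (X | ~Z) | Y)   (distribution)
= (~W | X) & (~W | X & (X | ~Z))   (absorption)
= (~W | X) & (~W | X)   (absorption)
= ~W | X   (idempotence)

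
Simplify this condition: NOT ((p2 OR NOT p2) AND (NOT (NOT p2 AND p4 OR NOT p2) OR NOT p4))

NOT ((p2 OR NOT p2) AND (NOT (NOT p2 AND p4 OR NOT p2) OR NOT p4))
= NOT (NOT (NOT p2 AND p4 OR NOT p2) OR NOT p4)
= NOT (NOT NOT p2 OR NOT p4)
= NOT p2 AND p4

NOT p2 AND p4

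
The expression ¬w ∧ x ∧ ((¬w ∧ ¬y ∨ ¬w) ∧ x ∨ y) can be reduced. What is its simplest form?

¬w ∧ x ∧ ((¬w ∧ ¬y ∨ ¬w) ∧ x ∨ y)
= ¬w ∧ x ∧ (¬w ∧ x ∨ y)   [absorption]
= ¬w ∧ x   [absorption]

¬w ∧ x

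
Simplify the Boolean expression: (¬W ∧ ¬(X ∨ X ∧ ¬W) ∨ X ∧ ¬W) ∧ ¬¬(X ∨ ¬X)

¬W

(¬W ∧ ¬(X ∨ X ∧ ¬W) ∨ X ∧ ¬W) ∧ ¬¬(X ∨ ¬X)
= (¬W ∧ ¬(X ∨ X ∧ ¬W) ∨ X ∧ ¬W) ∧ (X ∨ ¬X)   — double negation
= (¬W ∧ ¬X ∨ X ∧ ¬W) ∧ (X ∨ ¬X)   — absorption
= (¬X ∨ X) ∧ ¬W ∧ (X ∨ ¬X)   — distribution
= ¬W ∧ (X ∨ ¬X)   — complement / identity
= ¬W   — complement / identity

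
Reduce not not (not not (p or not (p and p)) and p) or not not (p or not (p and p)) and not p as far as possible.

True

not not (not not (p or not (p and p)) and p) or not not (p or not (p and p)) and not p
= not not (p or not (p and p)) and p or not not (p or not (p and p)) and not p
= not not (p or not (p and p))
= not not (p or not p)
= p or not p
= True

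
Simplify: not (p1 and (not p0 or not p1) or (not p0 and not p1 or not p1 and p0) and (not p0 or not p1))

p0 and p1

not (p1 and (not p0 or not p1) or (not p0 and not p1 or not p1 and p0) and (not p0 or not p1))
= not (p1 and (not p0 or not p1) or not p1 and (not p0 or not p1))   — distribution
= not (not p0 or not p1)   — distribution
= p0 and p1   — De Morgan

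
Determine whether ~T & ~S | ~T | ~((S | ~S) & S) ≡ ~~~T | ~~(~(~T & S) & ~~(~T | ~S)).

E1: ~T & ~S | ~T | ~((S | ~S) & S)
    = ~T | ~((S | ~S) & S)   [absorption]
    = ~T | ~S   [complement / identity]
E2: ~~~T | ~~(~(~T & S) & ~~(~T | ~S))
    = ~T | ~~(~(~T & S) & ~~(~T | ~S))   [double negation]
    = ~T | ~~(~(~T & S) & ~(T & S))   [De Morgan]
    = ~T | ~(~T & S | T & S)   [De Morgan]
    = ~T | ~S   [distribution]
Both reduce to ~T | ~S, so they are equivalent.

Yes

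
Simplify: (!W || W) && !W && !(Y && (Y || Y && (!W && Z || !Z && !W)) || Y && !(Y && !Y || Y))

(!W || W) && !W && !(Y && (Y || Y && (!W && Z || !Z && !W)) || Y && !(Y && !Y || Y))
= (!W || W) && !W && !(Y && (Y || Y && !W) || Y && !(Y && !Y || Y))   (distribution)
= !W && !(Y && (Y || Y && !W) || Y && !(Y && !Y || Y))   (complement / identity)
= !W && !(Y && (Y || Y && !W) || Y && !Y)   (complement / identity)
= !W && !(Y && Y || Y && !Y)   (absorption)
= !W && !Y   (distribution)

!W && !Y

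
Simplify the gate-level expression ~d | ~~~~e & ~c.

~d | ~~~~e & ~c
= ~d | ~~e & ~c
= ~d | e & ~c

~d | e & ~c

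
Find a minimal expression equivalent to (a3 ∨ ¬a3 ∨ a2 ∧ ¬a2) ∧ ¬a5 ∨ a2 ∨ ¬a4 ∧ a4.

¬a5 ∨ a2

(a3 ∨ ¬a3 ∨ a2 ∧ ¬a2) ∧ ¬a5 ∨ a2 ∨ ¬a4 ∧ a4
= (a3 ∨ ¬a3) ∧ ¬a5 ∨ a2 ∨ ¬a4 ∧ a4   [complement / identity]
= (a3 ∨ ¬a3) ∧ ¬a5 ∨ a2   [complement / identity]
= ¬a5 ∨ a2   [complement / identity]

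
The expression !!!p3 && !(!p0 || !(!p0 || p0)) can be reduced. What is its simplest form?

!!!p3 && !(!p0 || !(!p0 || p0))
= !!!p3 && p0 && (!p0 || p0)   (De Morgan)
= !!!p3 && p0   (complement / identity)
= !p3 && p0   (double negation)

!p3 && p0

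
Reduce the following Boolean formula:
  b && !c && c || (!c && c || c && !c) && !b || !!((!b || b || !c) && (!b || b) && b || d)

b && !c && c || (!c && c || c && !c) && !b || !!((!b || b || !c) && (!b || b) && b || d)
= b && !c && c || !c && c && !b || !!((!b || b || !c) && (!b || b) && b || d)   — complement / identity
= !c && c || !!((!b || b || !c) && (!b || b) && b || d)   — distribution
= !c && c || !!((!b || b) && b || d)   — absorption
= !c && c || !!(b || d)   — complement / identity
= !c && c || b || d   — double negation
= b || d   — complement / identity

b || d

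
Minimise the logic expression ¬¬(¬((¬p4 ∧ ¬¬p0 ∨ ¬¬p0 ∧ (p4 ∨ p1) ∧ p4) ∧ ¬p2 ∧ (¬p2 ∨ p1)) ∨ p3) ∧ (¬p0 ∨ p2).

¬¬(¬((¬p4 ∧ ¬¬p0 ∨ ¬¬p0 ∧ (p4 ∨ p1) ∧ p4) ∧ ¬p2 ∧ (¬p2 ∨ p1)) ∨ p3) ∧ (¬p0 ∨ p2)
= ¬¬(¬((¬p4 ∧ ¬¬p0 ∨ ¬¬p0 ∧ (p4 ∨ p1) ∧ p4) ∧ ¬p2) ∨ p3) ∧ (¬p0 ∨ p2)
= (¬((¬p4 ∧ ¬¬p0 ∨ ¬¬p0 ∧ (p4 ∨ p1) ∧ p4) ∧ ¬p2) ∨ p3) ∧ (¬p0 ∨ p2)
= (¬((¬p4 ∧ ¬¬p0 ∨ ¬¬p0 ∧ p4) ∧ ¬p2) ∨ p3) ∧ (¬p0 ∨ p2)
= (¬(¬¬p0 ∧ ¬p2) ∨ p3) ∧ (¬p0 ∨ p2)
= (¬p0 ∨ p2 ∨ p3) ∧ (¬p0 ∨ p2)
= ¬p0 ∨ p2

¬p0 ∨ p2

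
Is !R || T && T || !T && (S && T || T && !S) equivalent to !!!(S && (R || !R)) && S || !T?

No

E1: !R || T && T || !T && (S && T || T && !S)
    = !R || T && T || !T && T   (distribution)
    = !R || T   (distribution)
E2: !!!(S && (R || !R)) && S || !T
    = !!!S && S || !T   (complement / identity)
    = !S && S || !T   (double negation)
    = !T   (complement / identity)
These differ: at R=1, S=0, T=0, E1 = 0 but E2 = 1.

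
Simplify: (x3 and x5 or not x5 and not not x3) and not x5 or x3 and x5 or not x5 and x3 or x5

x3 or x5

(x3 and x5 or not x5 and not not x3) and not x5 or x3 and x5 or not x5 and x3 or x5
= (x3 and x5 or not x5 and x3) and not x5 or x3 and x5 or not x5 and x3 or x5
= x3 and x5 or not x5 and x3 or x5
= x3 or x5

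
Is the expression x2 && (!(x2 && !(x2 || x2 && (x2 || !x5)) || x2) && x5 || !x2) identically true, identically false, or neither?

x2 && (!(x2 && !(x2 || x2 && (x2 || !x5)) || x2) && x5 || !x2)
= x2 && (!(x2 && !(x2 || x2) || x2) && x5 || !x2)   (absorption)
= x2 && (!(x2 && !x2 || x2) && x5 || !x2)   (idempotence)
= x2 && (!x2 && x5 || !x2)   (complement / identity)
= x2 && !x2   (absorption)
= false   (complement)

identically false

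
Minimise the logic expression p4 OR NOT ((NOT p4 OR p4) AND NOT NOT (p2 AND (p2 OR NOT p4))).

p4 OR NOT ((NOT p4 OR p4) AND NOT NOT (p2 AND (p2 OR NOT p4)))
= p4 OR NOT NOT NOT (p2 AND (p2 OR NOT p4))   — complement / identity
= p4 OR NOT NOT NOT p2   — absorption
= p4 OR NOT p2   — double negation

p4 OR NOT p2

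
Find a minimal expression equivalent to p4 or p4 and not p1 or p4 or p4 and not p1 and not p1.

p4

p4 or p4 and not p1 or p4 or p4 and not p1 and not p1
= p4 or p4 or p4 and not p1 and not p1   (absorption)
= p4 or p4 or p4 and not p1   (idempotence)
= p4 or p4   (absorption)
= p4   (idempotence)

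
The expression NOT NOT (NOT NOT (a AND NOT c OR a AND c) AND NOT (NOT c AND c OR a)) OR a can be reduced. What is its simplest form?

NOT NOT (NOT NOT (a AND NOT c OR a AND c) AND NOT (NOT c AND c OR a)) OR a
= NOT NOT (a AND NOT c OR a AND c) AND NOT (NOT c AND c OR a) OR a   (double negation)
= (a AND NOT c OR a AND c) AND NOT (NOT c AND c OR a) OR a   (double negation)
= a AND NOT (NOT c AND c OR a) OR a   (distribution)
= a AND NOT a OR a   (complement / identity)
= a   (complement / identity)

a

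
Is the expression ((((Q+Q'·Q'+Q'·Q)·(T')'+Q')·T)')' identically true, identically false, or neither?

((((Q+Q'·Q'+Q'·Q)·(T')'+Q')·T)')'
= ((((Q+Q')·(T')'+Q')·T)')'   — distribution
= ((((T')'+Q')·T)')'   — complement / identity
= (((T+Q')·T)')'   — double negation
= (T+Q')·T   — double negation
= T   — absorption
This depends on T, so it is not a constant.

neither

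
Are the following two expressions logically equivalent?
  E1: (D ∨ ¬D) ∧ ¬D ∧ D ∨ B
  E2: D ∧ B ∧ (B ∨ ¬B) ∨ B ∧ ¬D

E1: (D ∨ ¬D) ∧ ¬D ∧ D ∨ B
    = ¬D ∧ D ∨ B   [complement / identity]
    = B   [complement / identity]
E2: D ∧ B ∧ (B ∨ ¬B) ∨ B ∧ ¬D
    = D ∧ B ∨ B ∧ ¬D   [complement / identity]
    = B   [distribution]
Both reduce to B, so they are equivalent.

Yes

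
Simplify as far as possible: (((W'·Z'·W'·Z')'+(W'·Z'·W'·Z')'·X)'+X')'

(((W'·Z'·W'·Z')'+(W'·Z'·W'·Z')'·X)'+X')'
= (((W'·Z'·W'·Z')')'+X')'   [absorption]
= (((W'·Z')')'+X')'   [idempotence]
= ((W+Z)'+X')'   [De Morgan]
= (W+Z)·X   [De Morgan]

(W+Z)·X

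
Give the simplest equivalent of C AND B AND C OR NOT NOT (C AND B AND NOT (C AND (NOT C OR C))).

B AND C

C AND B AND C OR NOT NOT (C AND B AND NOT (C AND (NOT C OR C)))
= C AND B AND C OR C AND B AND NOT (C AND (NOT C OR C))
= C AND B AND C OR C AND B AND NOT C
= (C AND B OR B AND NOT C) AND C
= B AND C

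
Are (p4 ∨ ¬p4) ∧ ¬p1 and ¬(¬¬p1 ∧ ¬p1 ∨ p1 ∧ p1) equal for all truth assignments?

E1: (p4 ∨ ¬p4) ∧ ¬p1
    = ¬p1   (complement / identity)
E2: ¬(¬¬p1 ∧ ¬p1 ∨ p1 ∧ p1)
    = ¬(p1 ∧ ¬p1 ∨ p1 ∧ p1)   (double negation)
    = ¬p1   (distribution)
Both reduce to ¬p1, so they are equivalent.

Yes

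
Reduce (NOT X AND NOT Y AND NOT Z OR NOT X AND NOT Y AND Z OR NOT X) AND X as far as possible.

FALSE

(NOT X AND NOT Y AND NOT Z OR NOT X AND NOT Y AND Z OR NOT X) AND X
= (NOT X AND NOT Y OR NOT X) AND X
= NOT X AND X
= FALSE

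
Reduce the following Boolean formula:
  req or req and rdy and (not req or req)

req

req or req and rdy and (not req or req)
= req or req and rdy   — complement / identity
= req   — absorption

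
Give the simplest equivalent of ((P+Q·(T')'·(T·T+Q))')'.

((P+Q·(T')'·(T·T+Q))')'
= ((P+Q·T·(T·T+Q))')'   — double negation
= ((P+Q·T·(T+Q))')'   — idempotence
= P+Q·T·(T+Q)   — double negation
= P+Q·T   — absorption

P+Q·T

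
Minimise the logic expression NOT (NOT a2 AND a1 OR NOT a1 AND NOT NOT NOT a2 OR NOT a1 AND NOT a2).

NOT (NOT a2 AND a1 OR NOT a1 AND NOT NOT NOT a2 OR NOT a1 AND NOT a2)
= NOT (NOT a2 AND a1 OR NOT a1 AND NOT a2 OR NOT a1 AND NOT a2)   (double negation)
= NOT (NOT a2 AND a1 OR NOT a1 AND NOT a2)   (idempotence)
= NOT NOT a2   (distribution)
= a2   (double negation)

a2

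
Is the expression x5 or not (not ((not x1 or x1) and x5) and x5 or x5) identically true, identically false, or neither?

x5 or not (not ((not x1 or x1) and x5) and x5 or x5)
= x5 or not (not x5 and x5 or x5)
= x5 or not x5
= True

identically true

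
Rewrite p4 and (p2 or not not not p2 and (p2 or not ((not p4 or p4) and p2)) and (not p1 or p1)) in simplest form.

p4 and (p2 or not not not p2 and (p2 or not ((not p4 or p4) and p2)) and (not p1 or p1))
= p4 and (p2 or not not not p2 and (p2 or not ((not p4 or p4) and p2)))   (complement / identity)
= p4 and (p2 or not not not p2 and (p2 or not p2))   (complement / identity)
= p4 and (p2 or not p2 and (p2 or not p2))   (double negation)
= p4 and (p2 or not p2)   (complement / identity)
= p4   (complement / identity)

p4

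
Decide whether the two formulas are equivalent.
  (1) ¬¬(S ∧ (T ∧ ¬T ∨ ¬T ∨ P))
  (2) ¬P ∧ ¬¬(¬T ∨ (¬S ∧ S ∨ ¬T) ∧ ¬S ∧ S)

E1: ¬¬(S ∧ (T ∧ ¬T ∨ ¬T ∨ P))
    = S ∧ (T ∧ ¬T ∨ ¬T ∨ P)
    = S ∧ (¬T ∨ P)
E2: ¬P ∧ ¬¬(¬T ∨ (¬S ∧ S ∨ ¬T) ∧ ¬S ∧ S)
    = ¬P ∧ ¬¬(¬T ∨ ¬S ∧ S)
    = ¬P ∧ ¬¬¬T
    = ¬P ∧ ¬T
These differ: at P=1, S=1, T=0, E1 = 1 but E2 = 0.

No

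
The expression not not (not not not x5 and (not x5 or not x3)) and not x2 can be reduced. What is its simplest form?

not not (not not not x5 and (not x5 or not x3)) and not x2
= not not (not x5 and (not x5 or not x3)) and not x2   — double negation
= not x5 and (not x5 or not x3) and not x2   — double negation
= not x5 and not x2   — absorption

not x5 and not x2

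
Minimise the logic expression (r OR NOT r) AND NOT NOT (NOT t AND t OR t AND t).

t

(r OR NOT r) AND NOT NOT (NOT t AND t OR t AND t)
= (r OR NOT r) AND NOT NOT t   (distribution)
= (r OR NOT r) AND t   (double negation)
= t   (complement / identity)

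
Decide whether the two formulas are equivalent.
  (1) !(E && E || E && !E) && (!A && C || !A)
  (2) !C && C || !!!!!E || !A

E1: !(E && E || E && !E) && (!A && C || !A)
    = !(E && E || E && !E) && !A   — absorption
    = !E && !A   — distribution
E2: !C && C || !!!!!E || !A
    = !C && C || !!!E || !A   — double negation
    = !C && C || !E || !A   — double negation
    = !E || !A   — complement / identity
These differ: at A=1, C=0, E=0, E1 = 0 but E2 = 1.

No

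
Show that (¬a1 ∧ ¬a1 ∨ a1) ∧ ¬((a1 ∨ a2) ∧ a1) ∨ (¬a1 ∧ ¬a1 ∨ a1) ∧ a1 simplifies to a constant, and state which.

True

(¬a1 ∧ ¬a1 ∨ a1) ∧ ¬((a1 ∨ a2) ∧ a1) ∨ (¬a1 ∧ ¬a1 ∨ a1) ∧ a1
= (¬a1 ∧ ¬a1 ∨ a1) ∧ ¬a1 ∨ (¬a1 ∧ ¬a1 ∨ a1) ∧ a1   [absorption]
= ¬a1 ∧ ¬a1 ∨ a1   [distribution]
= ¬a1 ∨ a1   [idempotence]
= True   [complement]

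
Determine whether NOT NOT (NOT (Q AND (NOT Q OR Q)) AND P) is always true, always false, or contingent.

NOT NOT (NOT (Q AND (NOT Q OR Q)) AND P)
= NOT NOT (NOT Q AND P)   — complement / identity
= NOT Q AND P   — double negation
This depends on P, Q, so it is not a constant.

contingent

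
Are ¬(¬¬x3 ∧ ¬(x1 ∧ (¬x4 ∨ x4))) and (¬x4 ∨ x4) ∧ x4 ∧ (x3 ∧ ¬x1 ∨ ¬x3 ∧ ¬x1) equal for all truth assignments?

E1: ¬(¬¬x3 ∧ ¬(x1 ∧ (¬x4 ∨ x4)))
    = ¬(¬¬x3 ∧ ¬x1)   [complement / identity]
    = ¬x3 ∨ x1   [De Morgan]
E2: (¬x4 ∨ x4) ∧ x4 ∧ (x3 ∧ ¬x1 ∨ ¬x3 ∧ ¬x1)
    = x4 ∧ (x3 ∧ ¬x1 ∨ ¬x3 ∧ ¬x1)   [complement / identity]
    = x4 ∧ ¬x1   [distribution]
These differ: at x1=1, x3=0, x4=0, E1 = 1 but E2 = 0.

No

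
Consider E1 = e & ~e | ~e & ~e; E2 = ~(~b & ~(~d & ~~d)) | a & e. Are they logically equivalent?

E1: e & ~e | ~e & ~e
    = ~e   (distribution)
E2: ~(~b & ~(~d & ~~d)) | a & e
    = ~(~b & ~(~d & d)) | a & e   (double negation)
    = b | ~d & d | a & e   (De Morgan)
    = b | a & e   (complement / identity)
These differ: at a=1, b=0, d=0, e=0, E1 = 1 but E2 = 0.

No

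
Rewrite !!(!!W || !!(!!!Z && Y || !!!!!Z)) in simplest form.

W || !Z

!!(!!W || !!(!!!Z && Y || !!!!!Z))
= !(!W && !(!!!Z && Y || !!!!!Z))
= W || !!!Z && Y || !!!!!Z
= W || !!!Z && Y || !!!Z
= W || !!!Z
= W || !Z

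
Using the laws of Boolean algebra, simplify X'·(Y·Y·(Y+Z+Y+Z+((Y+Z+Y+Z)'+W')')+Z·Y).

X'·(Y·Y·(Y+Z+Y+Z+((Y+Z+Y+Z)'+W')')+Z·Y)
= X'·(Y·Y·(Y+Z+Y+Z+(Y+Z+Y+Z)·W)+Z·Y)   (De Morgan)
= X'·(Y·(Y+Z+Y+Z+(Y+Z+Y+Z)·W)+Z)·Y   (distribution)
= X'·(Y·(Y+Z+Y+Z)+Z)·Y   (absorption)
= X'·(Y·(Y+Z)+Z)·Y   (idempotence)
= X'·(Y+Z)·Y   (absorption)
= X'·Y   (absorption)

X'·Y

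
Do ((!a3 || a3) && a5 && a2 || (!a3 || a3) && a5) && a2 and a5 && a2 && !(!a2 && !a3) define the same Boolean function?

E1: ((!a3 || a3) && a5 && a2 || (!a3 || a3) && a5) && a2
    = (!a3 || a3) && a5 && a2   [absorption]
    = a5 && a2   [complement / identity]
E2: a5 && a2 && !(!a2 && !a3)
    = a5 && a2 && (a2 || a3)   [De Morgan]
    = a5 && a2   [absorption]
Both reduce to a5 && a2, so they are equivalent.

Yes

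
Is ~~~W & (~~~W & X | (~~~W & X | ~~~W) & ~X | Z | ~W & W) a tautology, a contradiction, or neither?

neither

~~~W & (~~~W & X | (~~~W & X | ~~~W) & ~X | Z | ~W & W)
= ~~~W & (~~~W & X | ~~~W & ~X | Z | ~W & W)   (absorption)
= ~~~W & (~~~W | Z | ~W & W)   (distribution)
= ~~~W & (~~~W | Z)   (complement / identity)
= ~~~W   (absorption)
= ~W   (double negation)
This depends on W, so it is not a constant.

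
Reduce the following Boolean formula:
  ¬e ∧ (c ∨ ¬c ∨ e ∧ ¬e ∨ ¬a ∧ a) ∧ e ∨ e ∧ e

¬e ∧ (c ∨ ¬c ∨ e ∧ ¬e ∨ ¬a ∧ a) ∧ e ∨ e ∧ e
= ¬e ∧ (c ∨ ¬c ∨ ¬a ∧ a) ∧ e ∨ e ∧ e   — complement / identity
= ¬e ∧ (c ∨ ¬c) ∧ e ∨ e ∧ e   — complement / identity
= ¬e ∧ e ∨ e ∧ e   — complement / identity
= e   — distribution

e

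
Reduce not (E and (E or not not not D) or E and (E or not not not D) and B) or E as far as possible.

True

not (E and (E or not not not D) or E and (E or not not not D) and B) or E
= not (E and (E or not not not D)) or E
= not (E and (E or not D)) or E
= not E or E
= True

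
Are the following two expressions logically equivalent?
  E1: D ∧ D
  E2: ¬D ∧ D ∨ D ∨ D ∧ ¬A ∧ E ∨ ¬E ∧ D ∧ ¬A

E1: D ∧ D
    = D   [idempotence]
E2: ¬D ∧ D ∨ D ∨ D ∧ ¬A ∧ E ∨ ¬E ∧ D ∧ ¬A
    = D ∨ D ∧ ¬A ∧ E ∨ ¬E ∧ D ∧ ¬A   [complement / identity]
    = D ∨ D ∧ ¬A   [distribution]
    = D   [absorption]
Both reduce to D, so they are equivalent.

Yes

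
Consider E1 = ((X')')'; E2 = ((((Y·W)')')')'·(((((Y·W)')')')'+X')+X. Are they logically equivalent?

No

E1: ((X')')'
    = X'   — double negation
E2: ((((Y·W)')')')'·(((((Y·W)')')')'+X')+X
    = ((((Y·W)')')')'+X   — absorption
    = ((Y·W)')'+X   — double negation
    = Y·W+X   — double negation
These differ: at W=0, X=1, Y=0, E1 = 0 but E2 = 1.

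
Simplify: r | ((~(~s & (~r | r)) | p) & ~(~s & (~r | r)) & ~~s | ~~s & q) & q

r | ((~(~s & (~r | r)) | p) & ~(~s & (~r | r)) & ~~s | ~~s & q) & q
= r | ((~(~s & (~r | r)) | p) & ~(~s & (~r | r)) | q) & ~~s & q   — distribution
= r | (~(~s & (~r | r)) | q) & ~~s & q   — absorption
= r | (~~s | q) & ~~s & q   — complement / identity
= r | ~~s & q   — absorption
= r | s & q   — double negation

r | s & q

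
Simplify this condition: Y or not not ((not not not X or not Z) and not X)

Y or not not ((not not not X or not Z) and not X)
= Y or not not ((not X or not Z) and not X)
= Y or not not not X
= Y or not X

Y or not X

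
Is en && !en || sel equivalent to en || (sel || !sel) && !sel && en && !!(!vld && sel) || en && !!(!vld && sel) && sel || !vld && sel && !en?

E1: en && !en || sel
    = sel
E2: en || (sel || !sel) && !sel && en && !!(!vld && sel) || en && !!(!vld && sel) && sel || !vld && sel && !en
    = en || !sel && en && !!(!vld && sel) || en && !!(!vld && sel) && sel || !vld && sel && !en
    = en || en && !!(!vld && sel) || !vld && sel && !en
    = en || en && !vld && sel || !vld && sel && !en
    = en || !vld && sel
These differ: at en=1, sel=0, vld=1, E1 = 0 but E2 = 1.

No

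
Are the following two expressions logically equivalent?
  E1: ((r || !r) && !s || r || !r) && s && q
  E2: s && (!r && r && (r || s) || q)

Yes

E1: ((r || !r) && !s || r || !r) && s && q
    = (r || !r) && s && q
    = s && q
E2: s && (!r && r && (r || s) || q)
    = s && (!r && r || q)
    = s && q
Both reduce to s && q, so they are equivalent.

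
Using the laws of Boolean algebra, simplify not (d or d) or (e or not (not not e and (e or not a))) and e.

not (d or d) or (e or not (not not e and (e or not a))) and e
= not (d or d) or (e or not (e and (e or not a))) and e   (double negation)
= not (d or d) or (e or not e) and e   (absorption)
= not d or (e or not e) and e   (idempotence)
= not d or e   (complement / identity)

not d or e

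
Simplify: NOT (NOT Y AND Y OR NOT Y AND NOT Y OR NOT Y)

NOT (NOT Y AND Y OR NOT Y AND NOT Y OR NOT Y)
= NOT (NOT Y OR NOT Y)   (distribution)
= NOT NOT Y   (idempotence)
= Y   (double negation)

Y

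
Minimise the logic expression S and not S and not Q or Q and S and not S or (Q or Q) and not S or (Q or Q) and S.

Q

S and not S and not Q or Q and S and not S or (Q or Q) and not S or (Q or Q) and S
= S and not S and not Q or Q and S and not S or Q or Q   (distribution)
= S and not S or Q or Q   (distribution)
= Q or Q   (complement / identity)
= Q   (idempotence)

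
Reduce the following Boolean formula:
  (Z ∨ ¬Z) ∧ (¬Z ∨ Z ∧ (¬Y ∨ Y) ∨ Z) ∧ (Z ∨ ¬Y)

Z ∨ ¬Y

(Z ∨ ¬Z) ∧ (¬Z ∨ Z ∧ (¬Y ∨ Y) ∨ Z) ∧ (Z ∨ ¬Y)
= (Z ∨ ¬Z ∧ (¬Z ∨ Z ∧ (¬Y ∨ Y))) ∧ (Z ∨ ¬Y)
= (Z ∨ ¬Z ∧ (¬Z ∨ Z)) ∧ (Z ∨ ¬Y)
= (Z ∨ ¬Z) ∧ (Z ∨ ¬Y)
= Z ∨ ¬Y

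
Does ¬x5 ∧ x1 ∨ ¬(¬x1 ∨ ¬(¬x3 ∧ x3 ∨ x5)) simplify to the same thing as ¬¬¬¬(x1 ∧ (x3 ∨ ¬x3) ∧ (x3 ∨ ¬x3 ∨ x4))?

Yes

E1: ¬x5 ∧ x1 ∨ ¬(¬x1 ∨ ¬(¬x3 ∧ x3 ∨ x5))
    = ¬x5 ∧ x1 ∨ x1 ∧ (¬x3 ∧ x3 ∨ x5)   [De Morgan]
    = ¬x5 ∧ x1 ∨ x1 ∧ x5   [complement / identity]
    = x1   [distribution]
E2: ¬¬¬¬(x1 ∧ (x3 ∨ ¬x3) ∧ (x3 ∨ ¬x3 ∨ x4))
    = ¬¬¬¬(x1 ∧ (x3 ∨ ¬x3))   [absorption]
    = ¬¬¬¬x1   [complement / identity]
    = ¬¬x1   [double negation]
    = x1   [double negation]
Both reduce to x1, so they are equivalent.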